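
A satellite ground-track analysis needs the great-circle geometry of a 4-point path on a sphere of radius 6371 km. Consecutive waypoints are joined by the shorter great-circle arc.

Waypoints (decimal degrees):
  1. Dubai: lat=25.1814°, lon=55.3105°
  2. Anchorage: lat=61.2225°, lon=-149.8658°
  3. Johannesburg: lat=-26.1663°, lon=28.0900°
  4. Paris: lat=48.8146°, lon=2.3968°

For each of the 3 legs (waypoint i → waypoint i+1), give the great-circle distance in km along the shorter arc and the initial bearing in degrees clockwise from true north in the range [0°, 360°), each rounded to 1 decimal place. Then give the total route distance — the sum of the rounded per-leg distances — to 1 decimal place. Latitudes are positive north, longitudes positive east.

Leg 1: dist=10143.5 km, bearing=11.8°
Leg 2: dist=16114.0 km, bearing=3.2°
Leg 3: dist=8720.1 km, bearing=343.1°
Total: 34977.6 km

Leg 1: φ1=0.4394983, φ2=1.0685342, Δφ=0.6290359, Δλ=-3.5810020 rad; a=sin²(Δφ/2)+cosφ1·cosφ2·sin²(Δλ/2)=0.5106681710; c=2·atan2(√a, √(1-a))=1.592134288; dist=6371·c=10143.488 ≈ 10143.5 km; running total=10143.5 km
Leg 1 bearing: y=sinΔλ·cosφ2=0.20479400, x=cosφ1·sinφ2-sinφ1·cosφ2·cosΔλ=0.97857252; θ=atan2(y, x)=11.8202° ≈ 11.8°
Leg 2: φ1=1.0685342, φ2=-0.4566881, Δφ=-1.5252223, Δλ=3.1059146 rad; a=sin²(Δφ/2)+cosφ1·cosφ2·sin²(Δλ/2)=0.9091570374; c=2·atan2(√a, √(1-a))=2.529267981; dist=6371·c=16113.966 ≈ 16114.0 km; running total=26257.5 km
Leg 2 bearing: y=sinΔλ·cosφ2=0.03201487, x=cosφ1·sinφ2-sinφ1·cosφ2·cosΔλ=0.57387901; θ=atan2(y, x)=3.1930° ≈ 3.2°
Leg 3: φ1=-0.4566881, φ2=0.8519755, Δφ=1.3086636, Δλ=-0.4484309 rad; a=sin²(Δφ/2)+cosφ1·cosφ2·sin²(Δλ/2)=0.3996466849; c=2·atan2(√a, √(1-a))=1.368717151; dist=6371·c=8720.097 ≈ 8720.1 km; running total=34977.6 km
Leg 3 bearing: y=sinΔλ·cosφ2=-0.28549309, x=cosφ1·sinφ2-sinφ1·cosφ2·cosΔλ=0.93712888; θ=atan2(y, x)=-16.9432° <0 so +360° → 343.0568° ≈ 343.1°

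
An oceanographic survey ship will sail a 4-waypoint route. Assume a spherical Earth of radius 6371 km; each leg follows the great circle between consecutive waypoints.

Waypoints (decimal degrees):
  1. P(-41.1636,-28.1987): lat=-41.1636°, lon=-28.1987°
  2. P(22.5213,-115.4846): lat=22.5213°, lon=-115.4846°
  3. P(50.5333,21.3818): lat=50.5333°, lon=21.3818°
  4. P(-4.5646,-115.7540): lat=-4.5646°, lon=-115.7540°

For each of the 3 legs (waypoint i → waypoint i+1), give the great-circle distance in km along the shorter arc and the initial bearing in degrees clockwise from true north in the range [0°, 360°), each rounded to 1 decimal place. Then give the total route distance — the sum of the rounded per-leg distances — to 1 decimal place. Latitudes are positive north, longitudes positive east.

Leg 1: dist=11415.4 km, bearing=289.0°
Leg 2: dist=10856.0 km, bearing=26.0°
Leg 3: dist=13535.3 km, bearing=307.1°
Total: 35806.7 km

Leg 1: φ1=-0.7184404, φ2=0.3930708, Δφ=1.1115112, Δλ=-1.5234263 rad; a=sin²(Δφ/2)+cosφ1·cosφ2·sin²(Δλ/2)=0.6095914499; c=2·atan2(√a, √(1-a))=1.791773254; dist=6371·c=11415.387 ≈ 11415.4 km; running total=11415.4 km
Leg 1 bearing: y=sinΔλ·cosφ2=-0.92270100, x=cosφ1·sinφ2-sinφ1·cosφ2·cosΔλ=0.31714620; θ=atan2(y, x)=-71.0314° <0 so +360° → 288.9686° ≈ 289.0°
Leg 2: φ1=0.3930708, φ2=0.8819725, Δφ=0.4889016, Δλ=2.3887693 rad; a=sin²(Δφ/2)+cosφ1·cosφ2·sin²(Δλ/2)=0.5663942086; c=2·atan2(√a, √(1-a))=1.703978111; dist=6371·c=10856.045 ≈ 10856.0 km; running total=22271.4 km
Leg 2 bearing: y=sinΔλ·cosφ2=0.43458116, x=cosφ1·sinφ2-sinφ1·cosφ2·cosΔλ=0.89078979; θ=atan2(y, x)=26.0059° ≈ 26.0°
Leg 3: φ1=0.8819725, φ2=-0.0796673, Δφ=-0.9616398, Δλ=-2.3934712 rad; a=sin²(Δφ/2)+cosφ1·cosφ2·sin²(Δλ/2)=0.7629280938; c=2·atan2(√a, √(1-a))=2.124517727; dist=6371·c=13535.302 ≈ 13535.3 km; running total=35806.7 km
Leg 3 bearing: y=sinΔλ·cosφ2=-0.67810539, x=cosφ1·sinφ2-sinφ1·cosφ2·cosΔλ=0.51346699; θ=atan2(y, x)=-52.8667° <0 so +360° → 307.1333° ≈ 307.1°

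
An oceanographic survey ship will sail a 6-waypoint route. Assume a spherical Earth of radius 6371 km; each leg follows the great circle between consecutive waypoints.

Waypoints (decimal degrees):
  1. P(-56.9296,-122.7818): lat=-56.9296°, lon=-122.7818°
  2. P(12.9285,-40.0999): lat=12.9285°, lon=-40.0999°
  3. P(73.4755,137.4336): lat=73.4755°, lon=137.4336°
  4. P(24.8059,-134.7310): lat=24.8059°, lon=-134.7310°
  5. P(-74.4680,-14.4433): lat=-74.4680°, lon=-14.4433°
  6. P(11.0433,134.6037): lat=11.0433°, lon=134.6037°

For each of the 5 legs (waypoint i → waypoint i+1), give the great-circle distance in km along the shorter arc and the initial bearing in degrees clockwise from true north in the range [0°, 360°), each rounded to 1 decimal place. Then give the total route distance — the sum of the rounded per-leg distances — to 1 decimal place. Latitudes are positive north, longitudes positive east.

Leg 1: dist=10772.3 km, bearing=76.8°
Leg 2: dist=10405.8 km, bearing=0.7°
Leg 3: dist=7302.3 km, bearing=84.6°
Leg 4: dist=13542.5 km, bearing=164.2°
Leg 5: dist=12698.6 km, bearing=146.4°
Total: 54721.5 km

Leg 1: φ1=-0.9936090, φ2=0.2256449, Δφ=1.2192539, Δλ=1.4430714 rad; a=sin²(Δφ/2)+cosφ1·cosφ2·sin²(Δλ/2)=0.5598729122; c=2·atan2(√a, √(1-a))=1.690830188; dist=6371·c=10772.279 ≈ 10772.3 km; running total=10772.3 km
Leg 1 bearing: y=sinΔλ·cosφ2=0.96671077, x=cosφ1·sinφ2-sinφ1·cosφ2·cosΔλ=0.22612214; θ=atan2(y, x)=76.8347° ≈ 76.8°
Leg 2: φ1=0.2256449, φ2=1.2823894, Δφ=1.0567445, Δλ=3.0985441 rad; a=sin²(Δφ/2)+cosφ1·cosφ2·sin²(Δλ/2)=0.5312320096; c=2·atan2(√a, √(1-a))=1.633301037; dist=6371·c=10405.761 ≈ 10405.8 km; running total=21178.1 km
Leg 2 bearing: y=sinΔλ·cosφ2=0.01224031, x=cosφ1·sinφ2-sinφ1·cosφ2·cosΔλ=0.99797215; θ=atan2(y, x)=0.7027° ≈ 0.7°
Leg 3: φ1=1.2823894, φ2=0.4329446, Δφ=-0.8494448, Δλ=-4.7501684 rad; a=sin²(Δφ/2)+cosφ1·cosφ2·sin²(Δλ/2)=0.2940153826; c=2·atan2(√a, √(1-a))=1.146182168; dist=6371·c=7302.327 ≈ 7302.3 km; running total=28480.4 km
Leg 3 bearing: y=sinΔλ·cosφ2=0.90708656, x=cosφ1·sinφ2-sinφ1·cosφ2·cosΔλ=0.08645993; θ=atan2(y, x)=84.5552° ≈ 84.6°
Leg 4: φ1=0.4329446, φ2=-1.2997118, Δφ=-1.7326564, Δλ=2.0994164 rad; a=sin²(Δφ/2)+cosφ1·cosφ2·sin²(Δλ/2)=0.7634073172; c=2·atan2(√a, √(1-a))=2.125644945; dist=6371·c=13542.484 ≈ 13542.5 km; running total=42022.9 km
Leg 4 bearing: y=sinΔλ·cosφ2=0.23122606, x=cosφ1·sinφ2-sinφ1·cosφ2·cosΔλ=-0.81792472; θ=atan2(y, x)=164.2145° ≈ 164.2°
Leg 5: φ1=-1.2997118, φ2=0.1927419, Δφ=1.4924537, Δλ=2.6013609 rad; a=sin²(Δφ/2)+cosφ1·cosφ2·sin²(Δλ/2)=0.7049727664; c=2·atan2(√a, √(1-a))=1.993190672; dist=6371·c=12698.618 ≈ 12698.6 km; running total=54721.5 km
Leg 5 bearing: y=sinΔλ·cosφ2=0.50481067, x=cosφ1·sinφ2-sinφ1·cosφ2·cosΔλ=-0.75967812; θ=atan2(y, x)=146.3957° ≈ 146.4°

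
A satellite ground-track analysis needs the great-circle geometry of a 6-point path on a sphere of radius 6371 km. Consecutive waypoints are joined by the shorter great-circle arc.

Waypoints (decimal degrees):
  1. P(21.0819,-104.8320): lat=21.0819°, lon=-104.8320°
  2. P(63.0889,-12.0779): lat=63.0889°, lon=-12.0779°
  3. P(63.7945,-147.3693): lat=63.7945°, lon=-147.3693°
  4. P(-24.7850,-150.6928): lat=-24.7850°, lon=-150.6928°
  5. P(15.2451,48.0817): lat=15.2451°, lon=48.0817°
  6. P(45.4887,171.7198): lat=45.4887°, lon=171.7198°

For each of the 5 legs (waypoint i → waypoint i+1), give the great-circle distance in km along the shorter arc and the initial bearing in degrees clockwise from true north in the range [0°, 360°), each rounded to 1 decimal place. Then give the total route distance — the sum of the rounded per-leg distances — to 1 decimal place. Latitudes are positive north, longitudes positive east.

Leg 1: φ1=0.3679486, φ2=1.1011090, Δφ=0.7331605, Δλ=1.6188644 rad; a=sin²(Δφ/2)+cosφ1·cosφ2·sin²(Δλ/2)=0.3497710511; c=2·atan2(√a, √(1-a))=1.265623629; dist=6371·c=8063.288 ≈ 8063.3 km; running total=8063.3 km
Leg 1 bearing: y=sinΔλ·cosφ2=0.45208469, x=cosφ1·sinφ2-sinφ1·cosφ2·cosΔλ=0.83984790; θ=atan2(y, x)=28.2933° ≈ 28.3°
Leg 2: φ1=1.1011090, φ2=1.1134241, Δφ=0.0123150, Δλ=-2.3612804 rad; a=sin²(Δφ/2)+cosφ1·cosφ2·sin²(Δλ/2)=0.1709942517; c=2·atan2(√a, √(1-a))=0.852621370; dist=6371·c=5432.051 ≈ 5432.1 km; running total=13495.4 km
Leg 2 bearing: y=sinΔλ·cosφ2=-0.31066057, x=cosφ1·sinφ2-sinφ1·cosφ2·cosΔλ=0.68593796; θ=atan2(y, x)=-24.3657° <0 so +360° → 335.6343° ≈ 335.6°
Leg 3: φ1=1.1134241, φ2=-0.4325799, Δφ=-1.5460039, Δλ=-0.0580060 rad; a=sin²(Δφ/2)+cosφ1·cosφ2·sin²(Δλ/2)=0.4879422144; c=2·atan2(√a, √(1-a))=1.546678418; dist=6371·c=9853.888 ≈ 9853.9 km; running total=23349.3 km
Leg 3 bearing: y=sinΔλ·cosφ2=-0.05263340, x=cosφ1·sinφ2-sinφ1·cosφ2·cosΔλ=-0.99832268; θ=atan2(y, x)=-176.9821° <0 so +360° → 183.0179° ≈ 183.0°
Leg 4: φ1=-0.4325799, φ2=0.2660772, Δφ=0.6986570, Δλ=3.4692695 rad; a=sin²(Δφ/2)+cosφ1·cosφ2·sin²(Δλ/2)=0.9697820038; c=2·atan2(√a, √(1-a))=2.792150958; dist=6371·c=17788.794 ≈ 17788.8 km; running total=41138.1 km
Leg 4 bearing: y=sinΔλ·cosφ2=-0.31051859, x=cosφ1·sinφ2-sinφ1·cosφ2·cosΔλ=-0.14421402; θ=atan2(y, x)=-114.9115° <0 so +360° → 245.0885° ≈ 245.1°
Leg 5: φ1=0.2660772, φ2=0.7939276, Δφ=0.5278504, Δλ=2.1578919 rad; a=sin²(Δφ/2)+cosφ1·cosφ2·sin²(Δλ/2)=0.5935827514; c=2·atan2(√a, √(1-a))=1.759072187; dist=6371·c=11207.049 ≈ 11207.0 km; running total=52345.1 km
Leg 5 bearing: y=sinΔλ·cosφ2=0.58366126, x=cosφ1·sinφ2-sinφ1·cosφ2·cosΔλ=0.79013202; θ=atan2(y, x)=36.4528° ≈ 36.5°

Leg 1: dist=8063.3 km, bearing=28.3°
Leg 2: dist=5432.1 km, bearing=335.6°
Leg 3: dist=9853.9 km, bearing=183.0°
Leg 4: dist=17788.8 km, bearing=245.1°
Leg 5: dist=11207.0 km, bearing=36.5°
Total: 52345.1 km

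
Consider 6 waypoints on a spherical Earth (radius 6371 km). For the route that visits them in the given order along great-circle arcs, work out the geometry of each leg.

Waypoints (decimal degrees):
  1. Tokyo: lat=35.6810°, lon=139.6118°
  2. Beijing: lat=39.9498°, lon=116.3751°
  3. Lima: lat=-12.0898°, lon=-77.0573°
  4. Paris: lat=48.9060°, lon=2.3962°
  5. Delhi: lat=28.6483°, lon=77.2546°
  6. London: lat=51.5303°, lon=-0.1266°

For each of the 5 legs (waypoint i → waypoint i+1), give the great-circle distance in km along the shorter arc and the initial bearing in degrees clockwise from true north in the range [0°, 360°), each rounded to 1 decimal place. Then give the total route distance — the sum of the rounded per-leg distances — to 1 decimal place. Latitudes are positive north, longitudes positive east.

Leg 1: φ1=0.6227509, φ2=0.6972555, Δφ=0.0745046, Δλ=-0.4055569 rad; a=sin²(Δφ/2)+cosφ1·cosφ2·sin²(Δλ/2)=0.0266428261; c=2·atan2(√a, √(1-a))=0.327919870; dist=6371·c=2089.177 ≈ 2089.2 km; running total=2089.2 km
Leg 1 bearing: y=sinΔλ·cosφ2=-0.30245003, x=cosφ1·sinφ2-sinφ1·cosφ2·cosΔλ=0.11070648; θ=atan2(y, x)=-69.8957° <0 so +360° → 290.1043° ≈ 290.1°
Leg 2: φ1=0.6972555, φ2=-0.2110068, Δφ=-0.9082624, Δλ=-3.3760323 rad; a=sin²(Δφ/2)+cosφ1·cosφ2·sin²(Δλ/2)=0.9317932088; c=2·atan2(√a, √(1-a))=2.613136321; dist=6371·c=16648.292 ≈ 16648.3 km; running total=18737.5 km
Leg 2 bearing: y=sinΔλ·cosφ2=0.22714571, x=cosφ1·sinφ2-sinφ1·cosφ2·cosΔλ=0.45013701; θ=atan2(y, x)=26.7762° ≈ 26.8°
Leg 3: φ1=-0.2110068, φ2=0.8535707, Δφ=1.0645775, Δλ=1.3867252 rad; a=sin²(Δφ/2)+cosφ1·cosφ2·sin²(Δλ/2)=0.5201026254; c=2·atan2(√a, √(1-a))=1.611012417; dist=6371·c=10263.760 ≈ 10263.8 km; running total=29001.3 km
Leg 3 bearing: y=sinΔλ·cosφ2=0.64619242, x=cosφ1·sinφ2-sinφ1·cosφ2·cosΔλ=0.76211476; θ=atan2(y, x)=40.2944° ≈ 40.3°
Leg 4: φ1=0.8535707, φ2=0.5000072, Δφ=-0.3535636, Δλ=1.3065256 rad; a=sin²(Δφ/2)+cosφ1·cosφ2·sin²(Δλ/2)=0.2440068603; c=2·atan2(√a, √(1-a))=1.033300793; dist=6371·c=6583.159 ≈ 6583.2 km; running total=35584.5 km
Leg 4 bearing: y=sinΔλ·cosφ2=0.84711242, x=cosφ1·sinφ2-sinφ1·cosφ2·cosΔλ=0.14237484; θ=atan2(y, x)=80.4594° ≈ 80.5°
Leg 5: φ1=0.5000072, φ2=0.8993734, Δφ=0.3993662, Δλ=-1.3505567 rad; a=sin²(Δφ/2)+cosφ1·cosφ2·sin²(Δλ/2)=0.2526832339; c=2·atan2(√a, √(1-a))=1.053383209; dist=6371·c=6711.104 ≈ 6711.1 km; running total=42295.6 km
Leg 5 bearing: y=sinΔλ·cosφ2=-0.60707392, x=cosφ1·sinφ2-sinφ1·cosφ2·cosΔλ=0.62193161; θ=atan2(y, x)=-44.3074° <0 so +360° → 315.6926° ≈ 315.7°

Leg 1: dist=2089.2 km, bearing=290.1°
Leg 2: dist=16648.3 km, bearing=26.8°
Leg 3: dist=10263.8 km, bearing=40.3°
Leg 4: dist=6583.2 km, bearing=80.5°
Leg 5: dist=6711.1 km, bearing=315.7°
Total: 42295.6 km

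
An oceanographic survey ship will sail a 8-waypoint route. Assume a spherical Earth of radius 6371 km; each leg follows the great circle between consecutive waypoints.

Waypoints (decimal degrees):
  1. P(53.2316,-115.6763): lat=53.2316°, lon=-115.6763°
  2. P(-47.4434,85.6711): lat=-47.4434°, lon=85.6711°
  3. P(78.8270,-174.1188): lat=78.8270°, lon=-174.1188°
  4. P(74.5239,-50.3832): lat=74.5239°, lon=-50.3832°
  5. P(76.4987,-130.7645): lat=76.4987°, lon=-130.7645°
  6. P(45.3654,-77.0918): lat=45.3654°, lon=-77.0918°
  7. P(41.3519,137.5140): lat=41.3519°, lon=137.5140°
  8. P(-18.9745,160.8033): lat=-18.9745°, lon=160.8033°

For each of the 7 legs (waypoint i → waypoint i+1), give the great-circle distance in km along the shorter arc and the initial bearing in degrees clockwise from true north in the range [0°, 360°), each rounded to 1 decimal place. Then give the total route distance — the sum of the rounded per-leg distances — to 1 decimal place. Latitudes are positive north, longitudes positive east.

Leg 1: dist=18377.0 km, bearing=284.5°
Leg 2: dist=15371.0 km, bearing=16.6°
Leg 3: dist=2617.9 km, bearing=33.7°
Leg 4: dist=2073.2 km, bearing=313.9°
Leg 5: dist=4214.0 km, bearing=112.9°
Leg 6: dist=9777.8 km, bearing=334.7°
Leg 7: dist=7124.6 km, bearing=155.4°
Total: 59555.5 km

Leg 1: φ1=0.9290667, φ2=-0.8280435, Δφ=-1.7571102, Δλ=3.5141751 rad; a=sin²(Δφ/2)+cosφ1·cosφ2·sin²(Δλ/2)=0.9835630745; c=2·atan2(√a, √(1-a))=2.884471819; dist=6371·c=18376.970 ≈ 18377.0 km; running total=18377.0 km
Leg 1 bearing: y=sinΔλ·cosφ2=-0.24619462, x=cosφ1·sinφ2-sinφ1·cosφ2·cosΔλ=0.06368060; θ=atan2(y, x)=-75.4977° <0 so +360° → 284.5023° ≈ 284.5°
Leg 2: φ1=-0.8280435, φ2=1.3757907, Δφ=2.2038342, Δλ=-4.5341891 rad; a=sin²(Δφ/2)+cosφ1·cosφ2·sin²(Δλ/2)=0.8729391441; c=2·atan2(√a, √(1-a))=2.412648785; dist=6371·c=15370.985 ≈ 15371.0 km; running total=33748.0 km
Leg 2 bearing: y=sinΔλ·cosφ2=0.19070356, x=cosφ1·sinφ2-sinφ1·cosφ2·cosΔλ=0.63819882; θ=atan2(y, x)=16.6369° ≈ 16.6°
Leg 3: φ1=1.3757907, φ2=1.3006874, Δφ=-0.0751033, Δλ=2.1595936 rad; a=sin²(Δφ/2)+cosφ1·cosφ2·sin²(Δλ/2)=0.0416197799; c=2·atan2(√a, √(1-a))=0.410903161; dist=6371·c=2617.864 ≈ 2617.9 km; running total=36365.9 km
Leg 3 bearing: y=sinΔλ·cosφ2=0.22190360, x=cosφ1·sinφ2-sinφ1·cosφ2·cosΔλ=0.33212812; θ=atan2(y, x)=33.7479° ≈ 33.7°
Leg 4: φ1=1.3006874, φ2=1.3351542, Δφ=0.0344668, Δλ=-1.4029183 rad; a=sin²(Δφ/2)+cosφ1·cosφ2·sin²(Δλ/2)=0.0262410923; c=2·atan2(√a, √(1-a))=0.325415989; dist=6371·c=2073.225 ≈ 2073.2 km; running total=38439.1 km
Leg 4 bearing: y=sinΔλ·cosφ2=-0.23018524, x=cosφ1·sinφ2-sinφ1·cosφ2·cosΔλ=0.22186650; θ=atan2(y, x)=-46.0542° <0 so +360° → 313.9458° ≈ 313.9°
Leg 5: φ1=1.3351542, φ2=0.7917756, Δφ=-0.5433786, Δλ=0.9367653 rad; a=sin²(Δφ/2)+cosφ1·cosφ2·sin²(Δλ/2)=0.1054462291; c=2·atan2(√a, √(1-a))=0.661441600; dist=6371·c=4214.044 ≈ 4214.0 km; running total=42653.1 km
Leg 5 bearing: y=sinΔλ·cosφ2=0.56603319, x=cosφ1·sinφ2-sinφ1·cosφ2·cosΔλ=-0.23857016; θ=atan2(y, x)=112.8543° ≈ 112.9°
Leg 6: φ1=0.7917756, φ2=0.7217268, Δφ=-0.0700488, Δλ=3.7455778 rad; a=sin²(Δφ/2)+cosφ1·cosφ2·sin²(Δλ/2)=0.4819767429; c=2·atan2(√a, √(1-a))=1.534742002; dist=6371·c=9777.841 ≈ 9777.8 km; running total=52430.9 km
Leg 6 bearing: y=sinΔλ·cosφ2=-0.42632353, x=cosφ1·sinφ2-sinφ1·cosφ2·cosΔλ=0.90385225; θ=atan2(y, x)=-25.2520° <0 so +360° → 334.7480° ≈ 334.7°
Leg 7: φ1=0.7217268, φ2=-0.3311675, Δφ=-1.0528943, Δλ=0.4064750 rad; a=sin²(Δφ/2)+cosφ1·cosφ2·sin²(Δλ/2)=0.2813911298; c=2·atan2(√a, √(1-a))=1.118293602; dist=6371·c=7124.649 ≈ 7124.6 km; running total=59555.5 km
Leg 7 bearing: y=sinΔλ·cosφ2=0.37389069, x=cosφ1·sinφ2-sinφ1·cosφ2·cosΔλ=-0.81795257; θ=atan2(y, x)=155.4346° ≈ 155.4°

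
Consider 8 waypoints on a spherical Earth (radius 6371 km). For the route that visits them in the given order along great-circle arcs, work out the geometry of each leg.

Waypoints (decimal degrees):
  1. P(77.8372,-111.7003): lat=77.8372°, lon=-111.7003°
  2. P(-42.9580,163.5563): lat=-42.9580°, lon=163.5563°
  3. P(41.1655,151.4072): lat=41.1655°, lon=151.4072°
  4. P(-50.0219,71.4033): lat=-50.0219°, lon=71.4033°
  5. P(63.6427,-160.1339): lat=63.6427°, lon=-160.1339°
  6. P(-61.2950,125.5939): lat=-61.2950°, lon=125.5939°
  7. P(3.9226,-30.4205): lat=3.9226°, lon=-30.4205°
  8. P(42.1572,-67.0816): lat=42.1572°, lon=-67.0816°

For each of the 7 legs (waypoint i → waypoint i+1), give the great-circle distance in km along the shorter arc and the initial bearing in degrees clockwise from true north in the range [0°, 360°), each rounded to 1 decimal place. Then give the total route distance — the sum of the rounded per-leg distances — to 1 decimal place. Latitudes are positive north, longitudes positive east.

Leg 1: φ1=1.3585154, φ2=-0.7497585, Δφ=-2.1082740, Δλ=4.8041340 rad; a=sin²(Δφ/2)+cosφ1·cosφ2·sin²(Δλ/2)=0.8260192493; c=2·atan2(√a, √(1-a))=2.281066318; dist=6371·c=14532.674 ≈ 14532.7 km; running total=14532.7 km
Leg 1 bearing: y=sinΔλ·cosφ2=-0.72877554, x=cosφ1·sinφ2-sinφ1·cosφ2·cosΔλ=-0.20912200; θ=atan2(y, x)=-106.0108° <0 so +360° → 253.9892° ≈ 254.0°
Leg 2: φ1=-0.7497585, φ2=0.7184735, Δφ=1.4682321, Δλ=-0.2120418 rad; a=sin²(Δφ/2)+cosφ1·cosφ2·sin²(Δλ/2)=0.4549774454; c=2·atan2(√a, √(1-a))=1.480629089; dist=6371·c=9433.088 ≈ 9433.1 km; running total=23965.8 km
Leg 2 bearing: y=sinΔλ·cosφ2=-0.15843398, x=cosφ1·sinφ2-sinφ1·cosφ2·cosΔλ=0.98325508; θ=atan2(y, x)=-9.1535° <0 so +360° → 350.8465° ≈ 350.8°
Leg 3: φ1=0.7184735, φ2=-0.8730469, Δφ=-1.5915204, Δλ=-1.3963315 rad; a=sin²(Δφ/2)+cosφ1·cosφ2·sin²(Δλ/2)=0.7102213302; c=2·atan2(√a, √(1-a))=2.004729469; dist=6371·c=12772.131 ≈ 12772.1 km; running total=36737.9 km
Leg 3 bearing: y=sinΔλ·cosφ2=-0.63274141, x=cosφ1·sinφ2-sinφ1·cosφ2·cosΔλ=-0.65028169; θ=atan2(y, x)=-135.7832° <0 so +360° → 224.2168° ≈ 224.2°
Leg 4: φ1=-0.8730469, φ2=1.1107747, Δφ=1.9838215, Δλ=-4.0410865 rad; a=sin²(Δφ/2)+cosφ1·cosφ2·sin²(Δλ/2)=0.9320270513; c=2·atan2(√a, √(1-a))=2.614064636; dist=6371·c=16654.206 ≈ 16654.2 km; running total=53392.1 km
Leg 4 bearing: y=sinΔλ·cosφ2=0.34763197, x=cosφ1·sinφ2-sinφ1·cosφ2·cosΔλ=0.36409136; θ=atan2(y, x)=43.6752° ≈ 43.7°
Leg 5: φ1=1.1107747, φ2=-1.0697996, Δφ=-2.1805742, Δλ=4.9868909 rad; a=sin²(Δφ/2)+cosφ1·cosφ2·sin²(Δλ/2)=0.8640606141; c=2·atan2(√a, √(1-a))=2.386373334; dist=6371·c=15203.585 ≈ 15203.6 km; running total=68595.7 km
Leg 5 bearing: y=sinΔλ·cosφ2=-0.46231777, x=cosφ1·sinφ2-sinφ1·cosφ2·cosΔλ=-0.50606497; θ=atan2(y, x)=-137.5866° <0 so +360° → 222.4134° ≈ 222.4°
Leg 6: φ1=-1.0697996, φ2=0.0684623, Δφ=1.1382619, Δλ=-2.7229650 rad; a=sin²(Δφ/2)+cosφ1·cosφ2·sin²(Δλ/2)=0.7488993328; c=2·atan2(√a, √(1-a))=2.091855080; dist=6371·c=13327.209 ≈ 13327.2 km; running total=81922.9 km
Leg 6 bearing: y=sinΔλ·cosφ2=-0.40555474, x=cosφ1·sinφ2-sinφ1·cosφ2·cosΔλ=-0.76663019; θ=atan2(y, x)=-152.1207° <0 so +360° → 207.8793° ≈ 207.9°
Leg 7: φ1=0.0684623, φ2=0.7357819, Δφ=0.6673197, Δλ=-0.6398569 rad; a=sin²(Δφ/2)+cosφ1·cosφ2·sin²(Δλ/2)=0.1804087275; c=2·atan2(√a, √(1-a))=0.877361466; dist=6371·c=5589.670 ≈ 5589.7 km; running total=87512.6 km
Leg 7 bearing: y=sinΔλ·cosφ2=-0.44261957, x=cosφ1·sinφ2-sinφ1·cosφ2·cosΔλ=0.62891461; θ=atan2(y, x)=-35.1372° <0 so +360° → 324.8628° ≈ 324.9°

Leg 1: dist=14532.7 km, bearing=254.0°
Leg 2: dist=9433.1 km, bearing=350.8°
Leg 3: dist=12772.1 km, bearing=224.2°
Leg 4: dist=16654.2 km, bearing=43.7°
Leg 5: dist=15203.6 km, bearing=222.4°
Leg 6: dist=13327.2 km, bearing=207.9°
Leg 7: dist=5589.7 km, bearing=324.9°
Total: 87512.6 km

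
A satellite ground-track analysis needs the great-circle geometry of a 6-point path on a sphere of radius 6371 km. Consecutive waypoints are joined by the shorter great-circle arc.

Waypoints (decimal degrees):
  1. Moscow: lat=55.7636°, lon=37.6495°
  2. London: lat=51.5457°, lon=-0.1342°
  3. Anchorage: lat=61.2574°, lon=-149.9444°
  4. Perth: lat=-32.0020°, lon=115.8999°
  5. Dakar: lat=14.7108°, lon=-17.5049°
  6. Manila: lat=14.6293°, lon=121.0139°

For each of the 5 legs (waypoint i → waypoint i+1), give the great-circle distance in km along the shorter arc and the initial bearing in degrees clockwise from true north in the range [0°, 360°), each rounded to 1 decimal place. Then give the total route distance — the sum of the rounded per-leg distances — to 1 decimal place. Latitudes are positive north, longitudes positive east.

Leg 1: φ1=0.9732584, φ2=0.8996422, Δφ=-0.0736162, Δλ=-0.6594500 rad; a=sin²(Δφ/2)+cosφ1·cosφ2·sin²(Δλ/2)=0.0380340997; c=2·atan2(√a, √(1-a))=0.392562476; dist=6371·c=2501.016 ≈ 2501.0 km; running total=2501.0 km
Leg 1 bearing: y=sinΔλ·cosφ2=-0.38102109, x=cosφ1·sinφ2-sinφ1·cosφ2·cosΔλ=0.03424844; θ=atan2(y, x)=-84.8637° <0 so +360° → 275.1363° ≈ 275.1°
Leg 2: φ1=0.8996422, φ2=1.0691433, Δφ=0.1695011, Δλ=-2.6146812 rad; a=sin²(Δφ/2)+cosφ1·cosφ2·sin²(Δλ/2)=0.2859362245; c=2·atan2(√a, √(1-a))=1.128376508; dist=6371·c=7188.887 ≈ 7188.9 km; running total=9689.9 km
Leg 2 bearing: y=sinΔλ·cosφ2=-0.24181599, x=cosφ1·sinφ2-sinφ1·cosφ2·cosΔλ=0.87076508; θ=atan2(y, x)=-15.5203° <0 so +360° → 344.4797° ≈ 344.5°
Leg 3: φ1=1.0691433, φ2=-0.5585403, Δφ=-1.6276836, Δλ=4.6398583 rad; a=sin²(Δφ/2)+cosφ1·cosφ2·sin²(Δλ/2)=0.7471025495; c=2·atan2(√a, √(1-a))=2.087716553; dist=6371·c=13300.842 ≈ 13300.8 km; running total=22990.7 km
Leg 3 bearing: y=sinΔλ·cosφ2=-0.84579996, x=cosφ1·sinφ2-sinφ1·cosφ2·cosΔλ=-0.20095707; θ=atan2(y, x)=-103.3653° <0 so +360° → 256.6347° ≈ 256.6°
Leg 4: φ1=-0.5585403, φ2=0.2567519, Δφ=0.8152922, Δλ=-2.3283530 rad; a=sin²(Δφ/2)+cosφ1·cosφ2·sin²(Δλ/2)=0.8490979148; c=2·atan2(√a, √(1-a))=2.343670597; dist=6371·c=14931.525 ≈ 14931.5 km; running total=37922.2 km
Leg 4 bearing: y=sinΔλ·cosφ2=-0.70270181, x=cosφ1·sinφ2-sinφ1·cosφ2·cosΔλ=-0.13686766; θ=atan2(y, x)=-101.0217° <0 so +360° → 258.9783° ≈ 259.0°
Leg 5: φ1=0.2567519, φ2=0.2553295, Δφ=-0.0014224, Δλ=2.4176091 rad; a=sin²(Δφ/2)+cosφ1·cosφ2·sin²(Δλ/2)=0.8184934973; c=2·atan2(√a, √(1-a))=2.261379695; dist=6371·c=14407.250 ≈ 14407.3 km; running total=52329.5 km
Leg 5 bearing: y=sinΔλ·cosφ2=0.64090018, x=cosφ1·sinφ2-sinφ1·cosφ2·cosΔλ=0.42836261; θ=atan2(y, x)=56.2422° ≈ 56.2°

Leg 1: dist=2501.0 km, bearing=275.1°
Leg 2: dist=7188.9 km, bearing=344.5°
Leg 3: dist=13300.8 km, bearing=256.6°
Leg 4: dist=14931.5 km, bearing=259.0°
Leg 5: dist=14407.3 km, bearing=56.2°
Total: 52329.5 km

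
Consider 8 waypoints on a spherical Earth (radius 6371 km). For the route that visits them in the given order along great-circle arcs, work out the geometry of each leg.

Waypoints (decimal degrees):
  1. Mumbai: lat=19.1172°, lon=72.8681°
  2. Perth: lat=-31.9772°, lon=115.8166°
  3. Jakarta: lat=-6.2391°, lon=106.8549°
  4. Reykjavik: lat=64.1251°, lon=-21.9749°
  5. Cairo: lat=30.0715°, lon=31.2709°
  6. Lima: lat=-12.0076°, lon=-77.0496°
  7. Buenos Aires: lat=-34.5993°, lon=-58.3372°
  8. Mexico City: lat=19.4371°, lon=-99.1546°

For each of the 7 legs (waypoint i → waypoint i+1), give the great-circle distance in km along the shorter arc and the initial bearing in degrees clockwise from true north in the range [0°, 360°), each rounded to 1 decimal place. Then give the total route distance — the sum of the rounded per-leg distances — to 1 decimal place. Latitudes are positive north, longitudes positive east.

Leg 1: φ1=0.3336581, φ2=-0.5581074, Δφ=-0.8917655, Δλ=0.7495927 rad; a=sin²(Δφ/2)+cosφ1·cosφ2·sin²(Δλ/2)=0.2933919463; c=2·atan2(√a, √(1-a))=1.144813355; dist=6371·c=7293.606 ≈ 7293.6 km; running total=7293.6 km
Leg 1 bearing: y=sinΔλ·cosφ2=0.57795332, x=cosφ1·sinφ2-sinφ1·cosφ2·cosΔλ=-0.70372040; θ=atan2(y, x)=140.6043° ≈ 140.6°
Leg 2: φ1=-0.5581074, φ2=-0.1088928, Δφ=0.4492146, Δλ=-0.1564112 rad; a=sin²(Δφ/2)+cosφ1·cosφ2·sin²(Δλ/2)=0.0547525877; c=2·atan2(√a, √(1-a))=0.472364770; dist=6371·c=3009.436 ≈ 3009.4 km; running total=10303.0 km
Leg 2 bearing: y=sinΔλ·cosφ2=-0.15485155, x=cosφ1·sinφ2-sinφ1·cosφ2·cosΔλ=0.42783170; θ=atan2(y, x)=-19.8975° <0 so +360° → 340.1025° ≈ 340.1°
Leg 3: φ1=-0.1088928, φ2=1.1191941, Δφ=1.2280870, Δλ=-2.2485042 rad; a=sin²(Δφ/2)+cosφ1·cosφ2·sin²(Δλ/2)=0.6848967840; c=2·atan2(√a, √(1-a))=1.949583156; dist=6371·c=12420.794 ≈ 12420.8 km; running total=22723.8 km
Leg 3 bearing: y=sinΔλ·cosφ2=-0.33996679, x=cosφ1·sinφ2-sinφ1·cosφ2·cosΔλ=0.86468219; θ=atan2(y, x)=-21.4632° <0 so +360° → 338.5368° ≈ 338.5°
Leg 4: φ1=1.1191941, φ2=0.5248467, Δφ=-0.5943474, Δλ=0.9293145 rad; a=sin²(Δφ/2)+cosφ1·cosφ2·sin²(Δλ/2)=0.1615817449; c=2·atan2(√a, √(1-a))=0.827339670; dist=6371·c=5270.981 ≈ 5271.0 km; running total=27994.8 km
Leg 4 bearing: y=sinΔλ·cosφ2=0.69336771, x=cosφ1·sinφ2-sinφ1·cosφ2·cosΔλ=-0.24725201; θ=atan2(y, x)=109.6260° ≈ 109.6°
Leg 5: φ1=0.5248467, φ2=-0.2095722, Δφ=-0.7344188, Δλ=-1.8905494 rad; a=sin²(Δφ/2)+cosφ1·cosφ2·sin²(Δλ/2)=0.6851584388; c=2·atan2(√a, √(1-a))=1.950146454; dist=6371·c=12424.383 ≈ 12424.4 km; running total=40419.2 km
Leg 5 bearing: y=sinΔλ·cosφ2=-0.92854212, x=cosφ1·sinφ2-sinφ1·cosφ2·cosΔλ=-0.02597979; θ=atan2(y, x)=-91.6027° <0 so +360° → 268.3973° ≈ 268.4°
Leg 6: φ1=-0.2095722, φ2=-0.6038717, Δφ=-0.3942995, Δλ=0.3265930 rad; a=sin²(Δφ/2)+cosφ1·cosφ2·sin²(Δλ/2)=0.0596463755; c=2·atan2(√a, √(1-a))=0.493443038; dist=6371·c=3143.726 ≈ 3143.7 km; running total=43562.9 km
Leg 6 bearing: y=sinΔλ·cosφ2=0.26407917, x=cosφ1·sinφ2-sinφ1·cosφ2·cosΔλ=-0.39321360; θ=atan2(y, x)=146.1150° ≈ 146.1°
Leg 7: φ1=-0.6038717, φ2=0.3392414, Δφ=0.9431131, Δλ=-0.7123980 rad; a=sin²(Δφ/2)+cosφ1·cosφ2·sin²(Δλ/2)=0.3007553365; c=2·atan2(√a, √(1-a))=1.160927168; dist=6371·c=7396.267 ≈ 7396.3 km; running total=50959.2 km
Leg 7 bearing: y=sinΔλ·cosφ2=-0.61639721, x=cosφ1·sinφ2-sinφ1·cosφ2·cosΔλ=0.67916179; θ=atan2(y, x)=-42.2264° <0 so +360° → 317.7736° ≈ 317.8°

Leg 1: dist=7293.6 km, bearing=140.6°
Leg 2: dist=3009.4 km, bearing=340.1°
Leg 3: dist=12420.8 km, bearing=338.5°
Leg 4: dist=5271.0 km, bearing=109.6°
Leg 5: dist=12424.4 km, bearing=268.4°
Leg 6: dist=3143.7 km, bearing=146.1°
Leg 7: dist=7396.3 km, bearing=317.8°
Total: 50959.2 km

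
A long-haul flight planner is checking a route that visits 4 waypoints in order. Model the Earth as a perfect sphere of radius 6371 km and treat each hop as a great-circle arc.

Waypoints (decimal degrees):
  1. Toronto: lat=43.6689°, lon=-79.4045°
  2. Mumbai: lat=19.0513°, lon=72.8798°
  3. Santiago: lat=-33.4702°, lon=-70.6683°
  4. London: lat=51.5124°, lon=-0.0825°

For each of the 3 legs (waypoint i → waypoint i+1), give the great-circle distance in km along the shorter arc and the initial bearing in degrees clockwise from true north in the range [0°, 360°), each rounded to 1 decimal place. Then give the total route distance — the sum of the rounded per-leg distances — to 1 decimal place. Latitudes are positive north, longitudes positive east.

Leg 1: φ1=0.7621661, φ2=0.3325079, Δφ=-0.4296582, Δλ=2.6578624 rad; a=sin²(Δφ/2)+cosφ1·cosφ2·sin²(Δλ/2)=0.6899451013; c=2·atan2(√a, √(1-a))=1.960473924; dist=6371·c=12490.179 ≈ 12490.2 km; running total=12490.2 km
Leg 1 bearing: y=sinΔλ·cosφ2=0.43961042, x=cosφ1·sinφ2-sinφ1·cosφ2·cosΔλ=0.81389564; θ=atan2(y, x)=28.3749° ≈ 28.4°
Leg 2: φ1=0.3325079, φ2=-0.5841652, Δφ=-0.9166731, Δλ=-2.5053870 rad; a=sin²(Δφ/2)+cosφ1·cosφ2·sin²(Δλ/2)=0.9071195872; c=2·atan2(√a, √(1-a))=2.522213743; dist=6371·c=16069.024 ≈ 16069.0 km; running total=28559.2 km
Leg 2 bearing: y=sinΔλ·cosφ2=-0.49562187, x=cosφ1·sinφ2-sinφ1·cosφ2·cosΔλ=-0.30228055; θ=atan2(y, x)=-121.3791° <0 so +360° → 238.6209° ≈ 238.6°
Leg 3: φ1=-0.5841652, φ2=0.8990610, Δφ=1.4832262, Δλ=1.2319546 rad; a=sin²(Δφ/2)+cosφ1·cosφ2·sin²(Δλ/2)=0.6295622804; c=2·atan2(√a, √(1-a))=1.832912021; dist=6371·c=11677.482 ≈ 11677.5 km; running total=40236.7 km
Leg 3 bearing: y=sinΔλ·cosφ2=0.58695889, x=cosφ1·sinφ2-sinφ1·cosφ2·cosΔλ=0.76702915; θ=atan2(y, x)=37.4245° ≈ 37.4°

Leg 1: dist=12490.2 km, bearing=28.4°
Leg 2: dist=16069.0 km, bearing=238.6°
Leg 3: dist=11677.5 km, bearing=37.4°
Total: 40236.7 km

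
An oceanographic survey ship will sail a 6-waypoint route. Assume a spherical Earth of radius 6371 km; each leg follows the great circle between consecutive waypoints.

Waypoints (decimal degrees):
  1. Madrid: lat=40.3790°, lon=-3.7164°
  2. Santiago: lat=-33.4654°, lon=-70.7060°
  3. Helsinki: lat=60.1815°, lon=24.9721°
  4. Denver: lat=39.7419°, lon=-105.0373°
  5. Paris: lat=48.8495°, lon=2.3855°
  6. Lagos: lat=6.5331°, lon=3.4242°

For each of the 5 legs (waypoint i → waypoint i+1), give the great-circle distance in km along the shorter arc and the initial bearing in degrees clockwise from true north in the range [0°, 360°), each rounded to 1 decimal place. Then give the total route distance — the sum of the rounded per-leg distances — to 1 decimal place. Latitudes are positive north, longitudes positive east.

Leg 1: φ1=0.7047465, φ2=-0.5840814, Δφ=-1.2888279, Δλ=-1.1691891 rad; a=sin²(Δφ/2)+cosφ1·cosφ2·sin²(Δλ/2)=0.5544149561; c=2·atan2(√a, √(1-a))=1.679842221; dist=6371·c=10702.275 ≈ 10702.3 km; running total=10702.3 km
Leg 1 bearing: y=sinΔλ·cosφ2=-0.76784344, x=cosφ1·sinφ2-sinφ1·cosφ2·cosΔλ=-0.63132599; θ=atan2(y, x)=-129.4273° <0 so +360° → 230.5727° ≈ 230.6°
Leg 2: φ1=-0.5840814, φ2=1.0503653, Δφ=1.6344467, Δλ=1.6698979 rad; a=sin²(Δφ/2)+cosφ1·cosφ2·sin²(Δλ/2)=0.7597340985; c=2·atan2(√a, √(1-a))=2.117024796; dist=6371·c=13487.565 ≈ 13487.6 km; running total=24189.9 km
Leg 2 bearing: y=sinΔλ·cosφ2=0.49481433, x=cosφ1·sinφ2-sinφ1·cosφ2·cosΔλ=0.69664308; θ=atan2(y, x)=35.3856° ≈ 35.4°
Leg 3: φ1=1.0503653, φ2=0.6936270, Δφ=-0.3567383, Δλ=-2.2690921 rad; a=sin²(Δφ/2)+cosφ1·cosφ2·sin²(Δλ/2)=0.3455673978; c=2·atan2(√a, √(1-a))=1.256796659; dist=6371·c=8007.052 ≈ 8007.1 km; running total=32197.0 km
Leg 3 bearing: y=sinΔλ·cosφ2=-0.58895516, x=cosφ1·sinφ2-sinφ1·cosφ2·cosΔλ=0.74681598; θ=atan2(y, x)=-38.2601° <0 so +360° → 321.7399° ≈ 321.7°
Leg 4: φ1=0.6936270, φ2=0.8525846, Δφ=0.1589576, Δλ=1.8748816 rad; a=sin²(Δφ/2)+cosφ1·cosφ2·sin²(Δλ/2)=0.3350488705; c=2·atan2(√a, √(1-a))=1.234596291; dist=6371·c=7865.613 ≈ 7865.6 km; running total=40062.6 km
Leg 4 bearing: y=sinΔλ·cosφ2=0.62784916, x=cosφ1·sinφ2-sinφ1·cosφ2·cosΔλ=0.70496094; θ=atan2(y, x)=41.6888° ≈ 41.7°
Leg 5: φ1=0.8525846, φ2=0.1140241, Δφ=-0.7385605, Δλ=0.0181287 rad; a=sin²(Δφ/2)+cosφ1·cosφ2·sin²(Δλ/2)=0.1303345009; c=2·atan2(√a, √(1-a))=0.738720065; dist=6371·c=4706.386 ≈ 4706.4 km; running total=44769.0 km
Leg 5 bearing: y=sinΔλ·cosφ2=0.01801003, x=cosφ1·sinφ2-sinφ1·cosφ2·cosΔλ=-0.67310127; θ=atan2(y, x)=178.4673° ≈ 178.5°

Leg 1: dist=10702.3 km, bearing=230.6°
Leg 2: dist=13487.6 km, bearing=35.4°
Leg 3: dist=8007.1 km, bearing=321.7°
Leg 4: dist=7865.6 km, bearing=41.7°
Leg 5: dist=4706.4 km, bearing=178.5°
Total: 44769.0 km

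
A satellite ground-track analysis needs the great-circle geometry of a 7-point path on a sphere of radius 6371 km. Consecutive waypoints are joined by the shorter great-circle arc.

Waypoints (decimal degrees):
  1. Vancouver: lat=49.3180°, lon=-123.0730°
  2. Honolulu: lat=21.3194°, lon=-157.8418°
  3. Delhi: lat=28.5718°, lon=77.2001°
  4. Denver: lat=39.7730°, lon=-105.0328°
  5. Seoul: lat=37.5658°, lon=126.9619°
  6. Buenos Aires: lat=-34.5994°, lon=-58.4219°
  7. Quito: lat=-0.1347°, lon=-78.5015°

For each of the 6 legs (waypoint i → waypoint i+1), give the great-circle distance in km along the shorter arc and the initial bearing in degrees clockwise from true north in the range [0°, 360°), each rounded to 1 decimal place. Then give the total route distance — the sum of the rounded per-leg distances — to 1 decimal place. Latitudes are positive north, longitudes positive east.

Leg 1: dist=4362.9 km, bearing=237.1°
Leg 2: dist=11914.6 km, bearing=311.1°
Leg 3: dist=12412.0 km, bearing=1.8°
Leg 4: dist=9912.5 km, bearing=321.3°
Leg 5: dist=19429.7 km, bearing=57.3°
Leg 6: dist=4363.9 km, bearing=327.1°
Total: 62395.6 km

Leg 1: φ1=0.8607615, φ2=0.3720937, Δφ=-0.4886678, Δλ=-0.6068300 rad; a=sin²(Δφ/2)+cosφ1·cosφ2·sin²(Δλ/2)=0.1127299143; c=2·atan2(√a, √(1-a))=0.684808529; dist=6371·c=4362.915 ≈ 4362.9 km; running total=4362.9 km
Leg 1 bearing: y=sinΔλ·cosφ2=-0.53124197, x=cosφ1·sinφ2-sinφ1·cosφ2·cosΔλ=-0.34332127; θ=atan2(y, x)=-122.8730° <0 so +360° → 237.1270° ≈ 237.1°
Leg 2: φ1=0.3720937, φ2=0.4986720, Δφ=0.1265783, Δλ=4.1022550 rad; a=sin²(Δφ/2)+cosφ1·cosφ2·sin²(Δλ/2)=0.6474425418; c=2·atan2(√a, √(1-a))=1.870131579; dist=6371·c=11914.608 ≈ 11914.6 km; running total=16277.5 km
Leg 2 bearing: y=sinΔλ·cosφ2=-0.71976264, x=cosφ1·sinφ2-sinφ1·cosφ2·cosΔλ=0.62847795; θ=atan2(y, x)=-48.8734° <0 so +360° → 311.1266° ≈ 311.1°
Leg 3: φ1=0.4986720, φ2=0.6941698, Δφ=0.1954978, Δλ=-3.1805641 rad; a=sin²(Δφ/2)+cosφ1·cosφ2·sin²(Δλ/2)=0.6842538190; c=2·atan2(√a, √(1-a))=1.948199498; dist=6371·c=12411.979 ≈ 12412.0 km; running total=28689.5 km
Leg 3 bearing: y=sinΔλ·cosφ2=0.02994530, x=cosφ1·sinφ2-sinφ1·cosφ2·cosΔλ=0.92914229; θ=atan2(y, x)=1.8459° ≈ 1.8°
Leg 4: φ1=0.6941698, φ2=0.6556469, Δφ=-0.0385229, Δλ=4.0490714 rad; a=sin²(Δφ/2)+cosφ1·cosφ2·sin²(Δλ/2)=0.4925412645; c=2·atan2(√a, √(1-a))=1.555878302; dist=6371·c=9912.501 ≈ 9912.5 km; running total=38602.0 km
Leg 4 bearing: y=sinΔλ·cosφ2=-0.62457449, x=cosφ1·sinφ2-sinφ1·cosφ2·cosΔλ=0.78082275; θ=atan2(y, x)=-38.6561° <0 so +360° → 321.3439° ≈ 321.3°
Leg 5: φ1=0.6556469, φ2=-0.6038734, Δφ=-1.2595203, Δλ=-3.2355577 rad; a=sin²(Δφ/2)+cosφ1·cosφ2·sin²(Δλ/2)=0.9978908594; c=2·atan2(√a, √(1-a))=3.049709575; dist=6371·c=19429.700 ≈ 19429.7 km; running total=58031.7 km
Leg 5 bearing: y=sinΔλ·cosφ2=0.07723283, x=cosφ1·sinφ2-sinφ1·cosφ2·cosΔλ=0.04953644; θ=atan2(y, x)=57.3243° ≈ 57.3°
Leg 6: φ1=-0.6038734, φ2=-0.0023510, Δφ=0.6015225, Δλ=-0.3504551 rad; a=sin²(Δφ/2)+cosφ1·cosφ2·sin²(Δλ/2)=0.1127791472; c=2·atan2(√a, √(1-a))=0.684964185; dist=6371·c=4363.907 ≈ 4363.9 km; running total=62395.6 km
Leg 6 bearing: y=sinΔλ·cosφ2=-0.34332436, x=cosφ1·sinφ2-sinφ1·cosφ2·cosΔλ=0.53138350; θ=atan2(y, x)=-32.8663° <0 so +360° → 327.1337° ≈ 327.1°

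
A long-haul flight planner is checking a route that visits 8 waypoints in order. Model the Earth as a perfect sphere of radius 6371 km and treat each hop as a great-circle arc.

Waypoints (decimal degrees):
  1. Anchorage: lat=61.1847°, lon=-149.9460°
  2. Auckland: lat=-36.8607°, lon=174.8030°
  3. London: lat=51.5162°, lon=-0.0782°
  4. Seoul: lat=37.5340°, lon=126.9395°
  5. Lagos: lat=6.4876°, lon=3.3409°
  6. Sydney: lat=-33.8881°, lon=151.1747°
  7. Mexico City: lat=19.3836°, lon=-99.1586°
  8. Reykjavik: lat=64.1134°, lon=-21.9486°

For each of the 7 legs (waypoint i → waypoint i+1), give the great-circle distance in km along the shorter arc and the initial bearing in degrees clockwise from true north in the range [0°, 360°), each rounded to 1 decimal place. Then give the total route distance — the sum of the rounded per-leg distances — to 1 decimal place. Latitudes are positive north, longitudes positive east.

Leg 1: φ1=1.0678745, φ2=-0.6433406, Δφ=-1.7112150, Δλ=5.6679393 rad; a=sin²(Δφ/2)+cosφ1·cosφ2·sin²(Δλ/2)=0.6053356638; c=2·atan2(√a, √(1-a))=1.783057976; dist=6371·c=11359.862 ≈ 11359.9 km; running total=11359.9 km
Leg 1 bearing: y=sinΔλ·cosφ2=-0.46178314, x=cosφ1·sinφ2-sinφ1·cosφ2·cosΔλ=-0.86161124; θ=atan2(y, x)=-151.8108° <0 so +360° → 208.1892° ≈ 208.2°
Leg 2: φ1=-0.6433406, φ2=0.8991273, Δφ=1.5424679, Δλ=-3.0522527 rad; a=sin²(Δφ/2)+cosφ1·cosφ2·sin²(Δλ/2)=0.9827394330; c=2·atan2(√a, √(1-a))=2.878071873; dist=6371·c=18336.196 ≈ 18336.2 km; running total=29696.1 km
Leg 2 bearing: y=sinΔλ·cosφ2=-0.05552171, x=cosφ1·sinφ2-sinφ1·cosφ2·cosΔλ=0.25449538; θ=atan2(y, x)=-12.3070° <0 so +360° → 347.6930° ≈ 347.7°
Leg 3: φ1=0.8991273, φ2=0.6550919, Δφ=-0.2440354, Δλ=2.2168771 rad; a=sin²(Δφ/2)+cosφ1·cosφ2·sin²(Δλ/2)=0.4101021676; c=2·atan2(√a, √(1-a))=1.390017600; dist=6371·c=8855.802 ≈ 8855.8 km; running total=38551.9 km
Leg 3 bearing: y=sinΔλ·cosφ2=0.63316407, x=cosφ1·sinφ2-sinφ1·cosφ2·cosΔλ=0.75284578; θ=atan2(y, x)=40.0648° ≈ 40.1°
Leg 4: φ1=0.6550919, φ2=0.1132300, Δφ=-0.5418619, Δλ=-2.1572025 rad; a=sin²(Δφ/2)+cosφ1·cosφ2·sin²(Δλ/2)=0.6835864142; c=2·atan2(√a, √(1-a))=1.946764047; dist=6371·c=12402.834 ≈ 12402.8 km; running total=50954.7 km
Leg 4 bearing: y=sinΔλ·cosφ2=-0.82760092, x=cosφ1·sinφ2-sinφ1·cosφ2·cosΔλ=0.42457134; θ=atan2(y, x)=-62.8415° <0 so +360° → 297.1585° ≈ 297.2°
Leg 5: φ1=0.1132300, φ2=-0.5914589, Δφ=-0.7046889, Δλ=2.5801866 rad; a=sin²(Δφ/2)+cosφ1·cosφ2·sin²(Δλ/2)=0.8806043860; c=2·atan2(√a, √(1-a))=2.435971339; dist=6371·c=15519.573 ≈ 15519.6 km; running total=66474.3 km
Leg 5 bearing: y=sinΔλ·cosφ2=0.44194111, x=cosφ1·sinφ2-sinφ1·cosφ2·cosΔλ=-0.47460432; θ=atan2(y, x)=137.0410° ≈ 137.0°
Leg 6: φ1=-0.5914589, φ2=0.3383076, Δφ=0.9297666, Δλ=-4.3691403 rad; a=sin²(Δφ/2)+cosφ1·cosφ2·sin²(Δλ/2)=0.7242978131; c=2·atan2(√a, √(1-a))=2.035989691; dist=6371·c=12971.290 ≈ 12971.3 km; running total=79445.6 km
Leg 6 bearing: y=sinΔλ·cosφ2=0.88829049, x=cosφ1·sinφ2-sinφ1·cosφ2·cosΔλ=0.09849860; θ=atan2(y, x)=83.6726° ≈ 83.7°
Leg 7: φ1=0.3383076, φ2=1.1189899, Δφ=0.7806823, Δλ=1.3475687 rad; a=sin²(Δφ/2)+cosφ1·cosφ2·sin²(Δλ/2)=0.3051187203; c=2·atan2(√a, √(1-a))=1.170422579; dist=6371·c=7456.762 ≈ 7456.8 km; running total=86902.4 km
Leg 7 bearing: y=sinΔλ·cosφ2=0.42575869, x=cosφ1·sinφ2-sinφ1·cosφ2·cosΔλ=0.81658722; θ=atan2(y, x)=27.5370° ≈ 27.5°

Leg 1: dist=11359.9 km, bearing=208.2°
Leg 2: dist=18336.2 km, bearing=347.7°
Leg 3: dist=8855.8 km, bearing=40.1°
Leg 4: dist=12402.8 km, bearing=297.2°
Leg 5: dist=15519.6 km, bearing=137.0°
Leg 6: dist=12971.3 km, bearing=83.7°
Leg 7: dist=7456.8 km, bearing=27.5°
Total: 86902.4 km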